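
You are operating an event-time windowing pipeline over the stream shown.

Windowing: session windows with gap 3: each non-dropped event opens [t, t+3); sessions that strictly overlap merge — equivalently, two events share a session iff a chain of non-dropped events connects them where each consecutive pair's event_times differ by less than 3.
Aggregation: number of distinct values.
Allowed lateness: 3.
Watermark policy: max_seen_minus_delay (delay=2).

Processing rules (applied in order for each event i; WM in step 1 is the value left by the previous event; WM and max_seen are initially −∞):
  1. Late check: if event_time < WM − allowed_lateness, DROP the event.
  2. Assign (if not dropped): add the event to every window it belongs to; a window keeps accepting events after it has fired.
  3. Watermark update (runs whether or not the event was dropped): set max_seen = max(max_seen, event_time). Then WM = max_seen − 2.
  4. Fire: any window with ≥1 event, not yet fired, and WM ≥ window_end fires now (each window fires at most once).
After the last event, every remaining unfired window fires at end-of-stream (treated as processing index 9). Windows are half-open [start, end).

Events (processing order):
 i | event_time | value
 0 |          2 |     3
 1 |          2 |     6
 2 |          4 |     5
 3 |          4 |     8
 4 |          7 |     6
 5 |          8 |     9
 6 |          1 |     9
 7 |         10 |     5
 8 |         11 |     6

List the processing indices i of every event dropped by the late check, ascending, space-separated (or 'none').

6

i=0 t=2 v=3: → [2,5); WM=0
i=1 t=2 v=6: → [2,5); WM=0
i=2 t=4 v=5: → [2,7); WM=2
i=3 t=4 v=8: → [2,7); WM=2
i=4 t=7 v=6: → [7,10); WM=5
i=5 t=8 v=9: → [7,11); WM=6
i=6 t=1 v=9: DROP (t<6-3); WM=6
i=7 t=10 v=5: → [7,13); WM=8
i=8 t=11 v=6: → [7,14); WM=9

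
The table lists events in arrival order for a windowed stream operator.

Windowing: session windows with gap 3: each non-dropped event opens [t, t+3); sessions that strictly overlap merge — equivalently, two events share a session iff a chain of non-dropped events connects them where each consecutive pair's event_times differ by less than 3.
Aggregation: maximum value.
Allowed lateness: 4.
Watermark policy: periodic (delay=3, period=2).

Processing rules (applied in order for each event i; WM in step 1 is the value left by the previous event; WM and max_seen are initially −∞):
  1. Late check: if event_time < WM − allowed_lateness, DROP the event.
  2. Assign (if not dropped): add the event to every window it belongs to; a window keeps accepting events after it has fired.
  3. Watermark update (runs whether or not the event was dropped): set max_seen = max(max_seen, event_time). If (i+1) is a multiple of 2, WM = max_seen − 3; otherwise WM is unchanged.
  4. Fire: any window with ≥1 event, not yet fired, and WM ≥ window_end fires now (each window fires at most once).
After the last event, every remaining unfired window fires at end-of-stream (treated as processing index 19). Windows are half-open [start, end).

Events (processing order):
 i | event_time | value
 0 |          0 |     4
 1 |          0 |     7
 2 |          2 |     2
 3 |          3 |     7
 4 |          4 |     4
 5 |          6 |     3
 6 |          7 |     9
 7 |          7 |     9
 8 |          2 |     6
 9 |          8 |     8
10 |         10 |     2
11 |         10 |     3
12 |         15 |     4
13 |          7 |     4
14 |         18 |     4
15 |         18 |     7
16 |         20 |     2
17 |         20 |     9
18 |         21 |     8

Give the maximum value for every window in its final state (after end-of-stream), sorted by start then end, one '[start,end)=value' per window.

[0,13)=9 [15,18)=4 [18,24)=9

i=0 t=0 v=4: → [0,3); WM=−∞
i=1 t=0 v=7: → [0,3); WM=-3
i=2 t=2 v=2: → [0,5); WM=-3
i=3 t=3 v=7: → [0,6); WM=0
i=4 t=4 v=4: → [0,7); WM=0
i=5 t=6 v=3: → [0,9); WM=3
i=6 t=7 v=9: → [0,10); WM=3
i=7 t=7 v=9: → [0,10); WM=4
i=8 t=2 v=6: → [0,10); WM=4
i=9 t=8 v=8: → [0,11); WM=5
i=10 t=10 v=2: → [0,13); WM=5
i=11 t=10 v=3: → [0,13); WM=7
i=12 t=15 v=4: → [15,18); WM=7
i=13 t=7 v=4: → [0,13); WM=12
i=14 t=18 v=4: → [18,21); WM=12
i=15 t=18 v=7: → [18,21); WM=15
i=16 t=20 v=2: → [18,23); WM=15
i=17 t=20 v=9: → [18,23); WM=17
i=18 t=21 v=8: → [18,24); WM=17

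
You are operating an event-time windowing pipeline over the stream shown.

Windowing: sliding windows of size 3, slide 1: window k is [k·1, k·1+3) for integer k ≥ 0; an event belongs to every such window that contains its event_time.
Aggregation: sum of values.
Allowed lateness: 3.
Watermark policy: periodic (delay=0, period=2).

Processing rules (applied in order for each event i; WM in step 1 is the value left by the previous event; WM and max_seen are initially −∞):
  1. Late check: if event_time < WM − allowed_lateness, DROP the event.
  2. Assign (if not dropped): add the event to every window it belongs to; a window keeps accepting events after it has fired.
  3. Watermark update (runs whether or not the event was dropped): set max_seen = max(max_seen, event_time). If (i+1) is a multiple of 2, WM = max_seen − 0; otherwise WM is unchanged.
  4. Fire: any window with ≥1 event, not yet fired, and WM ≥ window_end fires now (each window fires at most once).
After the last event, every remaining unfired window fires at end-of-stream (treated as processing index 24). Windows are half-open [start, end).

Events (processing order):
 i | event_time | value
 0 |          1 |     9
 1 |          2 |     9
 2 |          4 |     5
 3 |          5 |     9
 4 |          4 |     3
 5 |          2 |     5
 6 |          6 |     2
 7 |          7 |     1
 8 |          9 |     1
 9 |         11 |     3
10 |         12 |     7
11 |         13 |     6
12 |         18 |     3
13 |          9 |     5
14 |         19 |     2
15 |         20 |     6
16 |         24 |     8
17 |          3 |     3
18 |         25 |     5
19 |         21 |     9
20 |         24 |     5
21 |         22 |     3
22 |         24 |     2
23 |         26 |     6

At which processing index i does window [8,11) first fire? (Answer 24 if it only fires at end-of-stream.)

i=0 t=1 v=9: → [1,4),[0,3); WM=−∞
i=1 t=2 v=9: → [2,5),[1,4),[0,3); WM=2
i=2 t=4 v=5: → [4,7),[3,6),[2,5); WM=2
i=3 t=5 v=9: → [5,8),[4,7),[3,6); WM=5; [0,3) fires=18 [1,4) fires=18 [2,5) fires=14
i=4 t=4 v=3: → [4,7),[3,6),[2,5); WM=5
i=5 t=2 v=5: → [2,5),[1,4),[0,3); WM=5
i=6 t=6 v=2: → [6,9),[5,8),[4,7); WM=5
i=7 t=7 v=1: → [7,10),[6,9),[5,8); WM=7; [3,6) fires=17 [4,7) fires=19
i=8 t=9 v=1: → [9,12),[8,11),[7,10); WM=7
i=9 t=11 v=3: → [11,14),[10,13),[9,12); WM=11; [5,8) fires=12 [6,9) fires=3 [7,10) fires=2 [8,11) fires=1
i=10 t=12 v=7: → [12,15),[11,14),[10,13); WM=11
i=11 t=13 v=6: → [13,16),[12,15),[11,14); WM=13; [9,12) fires=4 [10,13) fires=10
i=12 t=18 v=3: → [18,21),[17,20),[16,19); WM=13
i=13 t=9 v=5: DROP (t<13-3); WM=18; [11,14) fires=16 [12,15) fires=13 [13,16) fires=6
i=14 t=19 v=2: → [19,22),[18,21),[17,20); WM=18
i=15 t=20 v=6: → [20,23),[19,22),[18,21); WM=20; [16,19) fires=3 [17,20) fires=5
i=16 t=24 v=8: → [24,27),[23,26),[22,25); WM=20
i=17 t=3 v=3: DROP (t<20-3); WM=24; [18,21) fires=11 [19,22) fires=8 [20,23) fires=6
i=18 t=25 v=5: → [25,28),[24,27),[23,26); WM=24
i=19 t=21 v=9: → [21,24),[20,23),[19,22); WM=25; [21,24) fires=9 [22,25) fires=8
i=20 t=24 v=5: → [24,27),[23,26),[22,25); WM=25
i=21 t=22 v=3: → [22,25),[21,24),[20,23); WM=25
i=22 t=24 v=2: → [24,27),[23,26),[22,25); WM=25
i=23 t=26 v=6: → [26,29),[25,28),[24,27); WM=26; [23,26) fires=20

9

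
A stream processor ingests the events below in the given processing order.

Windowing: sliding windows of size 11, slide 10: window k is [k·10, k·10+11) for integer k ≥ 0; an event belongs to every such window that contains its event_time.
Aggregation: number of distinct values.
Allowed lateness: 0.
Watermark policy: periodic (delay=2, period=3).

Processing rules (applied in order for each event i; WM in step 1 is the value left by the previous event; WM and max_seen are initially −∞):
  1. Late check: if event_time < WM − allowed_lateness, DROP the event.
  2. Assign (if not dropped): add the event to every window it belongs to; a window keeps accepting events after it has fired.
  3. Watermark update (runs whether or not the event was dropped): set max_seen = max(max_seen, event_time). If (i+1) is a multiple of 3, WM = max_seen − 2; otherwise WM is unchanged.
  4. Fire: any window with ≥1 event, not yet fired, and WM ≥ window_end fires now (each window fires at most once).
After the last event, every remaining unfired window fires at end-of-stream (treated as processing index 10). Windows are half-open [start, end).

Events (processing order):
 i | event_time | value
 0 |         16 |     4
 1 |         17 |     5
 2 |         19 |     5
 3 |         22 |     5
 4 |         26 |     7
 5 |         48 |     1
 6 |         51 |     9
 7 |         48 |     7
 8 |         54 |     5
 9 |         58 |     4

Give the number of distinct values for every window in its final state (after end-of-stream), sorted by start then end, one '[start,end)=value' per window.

i=0 t=16 v=4: → [10,21); WM=−∞
i=1 t=17 v=5: → [10,21); WM=−∞
i=2 t=19 v=5: → [10,21); WM=17
i=3 t=22 v=5: → [20,31); WM=17
i=4 t=26 v=7: → [20,31); WM=17
i=5 t=48 v=1: → [40,51); WM=46; [10,21) fires=2 [20,31) fires=2
i=6 t=51 v=9: → [50,61); WM=46
i=7 t=48 v=7: → [40,51); WM=46
i=8 t=54 v=5: → [50,61); WM=52; [40,51) fires=2
i=9 t=58 v=4: → [50,61); WM=52

[10,21)=2 [20,31)=2 [40,51)=2 [50,61)=3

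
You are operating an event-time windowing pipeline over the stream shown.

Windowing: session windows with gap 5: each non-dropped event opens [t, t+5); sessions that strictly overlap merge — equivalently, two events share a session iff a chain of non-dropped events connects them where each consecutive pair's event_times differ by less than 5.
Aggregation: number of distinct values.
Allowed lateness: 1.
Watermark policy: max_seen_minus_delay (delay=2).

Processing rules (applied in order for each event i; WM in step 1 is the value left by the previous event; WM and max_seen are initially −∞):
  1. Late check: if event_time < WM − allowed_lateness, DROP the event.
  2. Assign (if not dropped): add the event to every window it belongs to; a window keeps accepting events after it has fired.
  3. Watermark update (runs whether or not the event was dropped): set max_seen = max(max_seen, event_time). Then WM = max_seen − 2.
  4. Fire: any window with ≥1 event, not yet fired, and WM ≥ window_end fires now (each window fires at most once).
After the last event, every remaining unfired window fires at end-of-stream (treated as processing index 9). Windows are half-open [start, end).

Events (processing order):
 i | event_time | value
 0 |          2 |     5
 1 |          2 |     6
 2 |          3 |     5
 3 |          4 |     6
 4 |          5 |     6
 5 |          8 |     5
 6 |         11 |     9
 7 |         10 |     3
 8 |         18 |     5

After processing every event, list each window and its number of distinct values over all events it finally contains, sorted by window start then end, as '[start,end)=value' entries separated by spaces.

[2,16)=4 [18,23)=1

i=0 t=2 v=5: → [2,7); WM=0
i=1 t=2 v=6: → [2,7); WM=0
i=2 t=3 v=5: → [2,8); WM=1
i=3 t=4 v=6: → [2,9); WM=2
i=4 t=5 v=6: → [2,10); WM=3
i=5 t=8 v=5: → [2,13); WM=6
i=6 t=11 v=9: → [2,16); WM=9
i=7 t=10 v=3: → [2,16); WM=9
i=8 t=18 v=5: → [18,23); WM=16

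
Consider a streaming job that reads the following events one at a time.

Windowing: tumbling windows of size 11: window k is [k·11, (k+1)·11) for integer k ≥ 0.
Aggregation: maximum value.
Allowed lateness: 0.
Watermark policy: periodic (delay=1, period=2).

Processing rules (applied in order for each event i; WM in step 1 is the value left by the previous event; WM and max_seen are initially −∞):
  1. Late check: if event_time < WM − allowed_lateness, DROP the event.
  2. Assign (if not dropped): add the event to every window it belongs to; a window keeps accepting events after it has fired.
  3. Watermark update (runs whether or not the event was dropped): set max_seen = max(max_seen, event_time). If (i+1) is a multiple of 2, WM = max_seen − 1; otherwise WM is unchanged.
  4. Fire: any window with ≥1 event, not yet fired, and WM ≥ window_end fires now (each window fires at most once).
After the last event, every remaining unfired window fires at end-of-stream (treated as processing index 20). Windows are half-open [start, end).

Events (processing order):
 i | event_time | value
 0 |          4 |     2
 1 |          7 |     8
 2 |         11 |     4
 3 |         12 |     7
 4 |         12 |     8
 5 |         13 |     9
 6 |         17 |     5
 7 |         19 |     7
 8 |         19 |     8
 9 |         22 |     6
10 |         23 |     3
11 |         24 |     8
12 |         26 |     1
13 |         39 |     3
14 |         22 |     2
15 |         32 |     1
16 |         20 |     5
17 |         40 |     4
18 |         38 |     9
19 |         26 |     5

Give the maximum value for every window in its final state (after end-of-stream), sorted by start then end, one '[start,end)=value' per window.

[0,11)=8 [11,22)=9 [22,33)=8 [33,44)=4

i=0 t=4 v=2: → [0,11); WM=−∞
i=1 t=7 v=8: → [0,11); WM=6
i=2 t=11 v=4: → [11,22); WM=6
i=3 t=12 v=7: → [11,22); WM=11; [0,11) fires=8
i=4 t=12 v=8: → [11,22); WM=11
i=5 t=13 v=9: → [11,22); WM=12
i=6 t=17 v=5: → [11,22); WM=12
i=7 t=19 v=7: → [11,22); WM=18
i=8 t=19 v=8: → [11,22); WM=18
i=9 t=22 v=6: → [22,33); WM=21
i=10 t=23 v=3: → [22,33); WM=21
i=11 t=24 v=8: → [22,33); WM=23; [11,22) fires=9
i=12 t=26 v=1: → [22,33); WM=23
i=13 t=39 v=3: → [33,44); WM=38; [22,33) fires=8
i=14 t=22 v=2: DROP (t<38-0); WM=38
i=15 t=32 v=1: DROP (t<38-0); WM=38
i=16 t=20 v=5: DROP (t<38-0); WM=38
i=17 t=40 v=4: → [33,44); WM=39
i=18 t=38 v=9: DROP (t<39-0); WM=39
i=19 t=26 v=5: DROP (t<39-0); WM=39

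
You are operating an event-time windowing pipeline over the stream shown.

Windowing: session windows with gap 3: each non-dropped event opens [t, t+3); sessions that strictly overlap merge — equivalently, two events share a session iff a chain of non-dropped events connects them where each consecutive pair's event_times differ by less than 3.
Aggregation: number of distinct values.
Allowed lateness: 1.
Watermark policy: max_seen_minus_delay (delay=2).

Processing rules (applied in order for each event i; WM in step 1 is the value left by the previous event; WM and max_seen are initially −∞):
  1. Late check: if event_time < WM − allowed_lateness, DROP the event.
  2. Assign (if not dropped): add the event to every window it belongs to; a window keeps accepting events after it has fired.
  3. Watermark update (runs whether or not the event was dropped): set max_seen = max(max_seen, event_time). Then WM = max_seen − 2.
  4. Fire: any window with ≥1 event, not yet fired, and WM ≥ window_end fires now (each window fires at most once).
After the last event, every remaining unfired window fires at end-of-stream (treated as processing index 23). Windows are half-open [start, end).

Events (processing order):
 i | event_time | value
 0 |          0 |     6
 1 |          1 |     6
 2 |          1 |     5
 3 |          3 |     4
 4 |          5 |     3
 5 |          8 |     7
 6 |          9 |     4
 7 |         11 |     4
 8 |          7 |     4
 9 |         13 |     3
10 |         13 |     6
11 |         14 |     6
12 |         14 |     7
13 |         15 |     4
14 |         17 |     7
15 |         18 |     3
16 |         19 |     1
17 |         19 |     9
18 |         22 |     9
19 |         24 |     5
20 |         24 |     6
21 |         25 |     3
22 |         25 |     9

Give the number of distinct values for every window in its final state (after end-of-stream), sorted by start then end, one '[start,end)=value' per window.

i=0 t=0 v=6: → [0,3); WM=-2
i=1 t=1 v=6: → [0,4); WM=-1
i=2 t=1 v=5: → [0,4); WM=-1
i=3 t=3 v=4: → [0,6); WM=1
i=4 t=5 v=3: → [0,8); WM=3
i=5 t=8 v=7: → [8,11); WM=6
i=6 t=9 v=4: → [8,12); WM=7
i=7 t=11 v=4: → [8,14); WM=9
i=8 t=7 v=4: DROP (t<9-1); WM=9
i=9 t=13 v=3: → [8,16); WM=11
i=10 t=13 v=6: → [8,16); WM=11
i=11 t=14 v=6: → [8,17); WM=12
i=12 t=14 v=7: → [8,17); WM=12
i=13 t=15 v=4: → [8,18); WM=13
i=14 t=17 v=7: → [8,20); WM=15
i=15 t=18 v=3: → [8,21); WM=16
i=16 t=19 v=1: → [8,22); WM=17
i=17 t=19 v=9: → [8,22); WM=17
i=18 t=22 v=9: → [22,25); WM=20
i=19 t=24 v=5: → [22,27); WM=22
i=20 t=24 v=6: → [22,27); WM=22
i=21 t=25 v=3: → [22,28); WM=23
i=22 t=25 v=9: → [22,28); WM=23

[0,8)=4 [8,22)=6 [22,28)=4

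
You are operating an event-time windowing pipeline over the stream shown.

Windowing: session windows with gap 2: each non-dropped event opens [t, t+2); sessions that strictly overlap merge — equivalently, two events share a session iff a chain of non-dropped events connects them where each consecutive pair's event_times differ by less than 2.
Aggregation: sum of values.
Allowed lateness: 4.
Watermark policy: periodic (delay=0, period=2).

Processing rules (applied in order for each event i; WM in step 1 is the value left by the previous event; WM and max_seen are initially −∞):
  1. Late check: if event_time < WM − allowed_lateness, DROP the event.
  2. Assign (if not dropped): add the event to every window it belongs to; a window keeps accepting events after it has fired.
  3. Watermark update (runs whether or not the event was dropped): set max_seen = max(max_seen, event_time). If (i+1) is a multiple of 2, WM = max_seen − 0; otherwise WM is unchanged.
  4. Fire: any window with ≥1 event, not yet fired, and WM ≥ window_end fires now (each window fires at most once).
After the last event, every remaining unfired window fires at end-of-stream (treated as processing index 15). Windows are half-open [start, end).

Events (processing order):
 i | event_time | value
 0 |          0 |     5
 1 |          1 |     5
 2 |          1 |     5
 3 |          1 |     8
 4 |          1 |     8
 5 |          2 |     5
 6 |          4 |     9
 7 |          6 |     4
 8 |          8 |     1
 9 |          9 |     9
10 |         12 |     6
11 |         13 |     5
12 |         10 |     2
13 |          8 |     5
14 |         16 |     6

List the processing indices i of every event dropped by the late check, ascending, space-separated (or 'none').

13

i=0 t=0 v=5: → [0,2); WM=−∞
i=1 t=1 v=5: → [0,3); WM=1
i=2 t=1 v=5: → [0,3); WM=1
i=3 t=1 v=8: → [0,3); WM=1
i=4 t=1 v=8: → [0,3); WM=1
i=5 t=2 v=5: → [0,4); WM=2
i=6 t=4 v=9: → [4,6); WM=2
i=7 t=6 v=4: → [6,8); WM=6
i=8 t=8 v=1: → [8,10); WM=6
i=9 t=9 v=9: → [8,11); WM=9
i=10 t=12 v=6: → [12,14); WM=9
i=11 t=13 v=5: → [12,15); WM=13
i=12 t=10 v=2: → [8,12); WM=13
i=13 t=8 v=5: DROP (t<13-4); WM=13
i=14 t=16 v=6: → [16,18); WM=13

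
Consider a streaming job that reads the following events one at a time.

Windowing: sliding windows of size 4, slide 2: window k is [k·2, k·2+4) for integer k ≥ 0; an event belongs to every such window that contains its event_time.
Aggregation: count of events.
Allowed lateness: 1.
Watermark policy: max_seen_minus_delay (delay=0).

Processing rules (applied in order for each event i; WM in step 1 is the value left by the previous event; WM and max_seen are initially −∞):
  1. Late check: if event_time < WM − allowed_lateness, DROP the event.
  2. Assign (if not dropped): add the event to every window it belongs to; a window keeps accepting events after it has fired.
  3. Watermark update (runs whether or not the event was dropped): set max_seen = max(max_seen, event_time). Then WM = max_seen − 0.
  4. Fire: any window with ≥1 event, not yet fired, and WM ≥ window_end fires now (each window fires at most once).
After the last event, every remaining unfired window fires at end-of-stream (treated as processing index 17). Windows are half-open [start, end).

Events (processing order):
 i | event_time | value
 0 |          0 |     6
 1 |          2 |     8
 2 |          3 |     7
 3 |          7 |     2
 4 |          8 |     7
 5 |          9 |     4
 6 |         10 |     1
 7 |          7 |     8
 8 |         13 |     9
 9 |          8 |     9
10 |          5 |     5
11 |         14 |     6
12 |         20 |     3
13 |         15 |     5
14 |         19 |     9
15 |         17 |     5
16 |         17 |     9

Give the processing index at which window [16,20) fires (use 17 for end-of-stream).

14

i=0 t=0 v=6: → [0,4); WM=0
i=1 t=2 v=8: → [2,6),[0,4); WM=2
i=2 t=3 v=7: → [2,6),[0,4); WM=3
i=3 t=7 v=2: → [6,10),[4,8); WM=7; [0,4) fires=3 [2,6) fires=2
i=4 t=8 v=7: → [8,12),[6,10); WM=8; [4,8) fires=1
i=5 t=9 v=4: → [8,12),[6,10); WM=9
i=6 t=10 v=1: → [10,14),[8,12); WM=10; [6,10) fires=3
i=7 t=7 v=8: DROP (t<10-1); WM=10
i=8 t=13 v=9: → [12,16),[10,14); WM=13; [8,12) fires=3
i=9 t=8 v=9: DROP (t<13-1); WM=13
i=10 t=5 v=5: DROP (t<13-1); WM=13
i=11 t=14 v=6: → [14,18),[12,16); WM=14; [10,14) fires=2
i=12 t=20 v=3: → [20,24),[18,22); WM=20; [12,16) fires=2 [14,18) fires=1
i=13 t=15 v=5: DROP (t<20-1); WM=20
i=14 t=19 v=9: → [18,22),[16,20); WM=20; [16,20) fires=1
i=15 t=17 v=5: DROP (t<20-1); WM=20
i=16 t=17 v=9: DROP (t<20-1); WM=20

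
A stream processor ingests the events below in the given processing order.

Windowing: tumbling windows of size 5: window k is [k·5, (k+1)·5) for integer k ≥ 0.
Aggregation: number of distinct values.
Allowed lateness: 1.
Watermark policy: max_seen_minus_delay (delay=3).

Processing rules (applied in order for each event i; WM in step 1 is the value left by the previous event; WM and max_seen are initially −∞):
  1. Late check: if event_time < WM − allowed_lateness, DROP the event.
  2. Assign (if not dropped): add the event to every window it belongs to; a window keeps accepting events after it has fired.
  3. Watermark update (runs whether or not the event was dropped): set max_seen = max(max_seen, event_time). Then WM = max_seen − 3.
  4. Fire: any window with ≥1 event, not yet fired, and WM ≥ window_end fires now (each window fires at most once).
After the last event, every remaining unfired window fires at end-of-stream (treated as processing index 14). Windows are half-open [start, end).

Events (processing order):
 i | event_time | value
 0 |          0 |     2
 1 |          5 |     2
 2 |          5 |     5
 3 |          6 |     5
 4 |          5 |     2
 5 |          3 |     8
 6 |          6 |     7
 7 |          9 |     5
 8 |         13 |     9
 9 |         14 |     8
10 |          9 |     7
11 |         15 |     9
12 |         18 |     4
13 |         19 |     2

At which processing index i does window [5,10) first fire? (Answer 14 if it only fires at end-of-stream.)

8

i=0 t=0 v=2: → [0,5); WM=-3
i=1 t=5 v=2: → [5,10); WM=2
i=2 t=5 v=5: → [5,10); WM=2
i=3 t=6 v=5: → [5,10); WM=3
i=4 t=5 v=2: → [5,10); WM=3
i=5 t=3 v=8: → [0,5); WM=3
i=6 t=6 v=7: → [5,10); WM=3
i=7 t=9 v=5: → [5,10); WM=6; [0,5) fires=2
i=8 t=13 v=9: → [10,15); WM=10; [5,10) fires=3
i=9 t=14 v=8: → [10,15); WM=11
i=10 t=9 v=7: DROP (t<11-1); WM=11
i=11 t=15 v=9: → [15,20); WM=12
i=12 t=18 v=4: → [15,20); WM=15; [10,15) fires=2
i=13 t=19 v=2: → [15,20); WM=16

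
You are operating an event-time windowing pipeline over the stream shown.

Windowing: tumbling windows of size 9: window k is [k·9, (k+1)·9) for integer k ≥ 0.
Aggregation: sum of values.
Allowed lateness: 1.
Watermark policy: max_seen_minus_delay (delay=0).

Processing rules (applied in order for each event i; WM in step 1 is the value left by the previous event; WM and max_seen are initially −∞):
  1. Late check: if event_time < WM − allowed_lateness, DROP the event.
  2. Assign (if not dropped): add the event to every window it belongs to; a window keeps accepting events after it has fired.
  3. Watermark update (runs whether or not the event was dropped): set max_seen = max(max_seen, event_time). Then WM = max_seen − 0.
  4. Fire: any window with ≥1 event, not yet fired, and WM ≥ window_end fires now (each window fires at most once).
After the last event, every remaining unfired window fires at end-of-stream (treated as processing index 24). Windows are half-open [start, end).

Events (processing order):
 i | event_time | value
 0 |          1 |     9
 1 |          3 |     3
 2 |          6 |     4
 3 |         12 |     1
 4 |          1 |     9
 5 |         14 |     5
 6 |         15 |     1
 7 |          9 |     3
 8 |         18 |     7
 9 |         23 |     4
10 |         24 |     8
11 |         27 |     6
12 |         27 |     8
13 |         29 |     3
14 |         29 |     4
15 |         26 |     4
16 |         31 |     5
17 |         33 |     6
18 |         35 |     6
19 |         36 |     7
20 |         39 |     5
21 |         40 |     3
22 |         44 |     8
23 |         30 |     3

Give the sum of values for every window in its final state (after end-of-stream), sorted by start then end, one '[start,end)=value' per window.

i=0 t=1 v=9: → [0,9); WM=1
i=1 t=3 v=3: → [0,9); WM=3
i=2 t=6 v=4: → [0,9); WM=6
i=3 t=12 v=1: → [9,18); WM=12; [0,9) fires=16
i=4 t=1 v=9: DROP (t<12-1); WM=12
i=5 t=14 v=5: → [9,18); WM=14
i=6 t=15 v=1: → [9,18); WM=15
i=7 t=9 v=3: DROP (t<15-1); WM=15
i=8 t=18 v=7: → [18,27); WM=18; [9,18) fires=7
i=9 t=23 v=4: → [18,27); WM=23
i=10 t=24 v=8: → [18,27); WM=24
i=11 t=27 v=6: → [27,36); WM=27; [18,27) fires=19
i=12 t=27 v=8: → [27,36); WM=27
i=13 t=29 v=3: → [27,36); WM=29
i=14 t=29 v=4: → [27,36); WM=29
i=15 t=26 v=4: DROP (t<29-1); WM=29
i=16 t=31 v=5: → [27,36); WM=31
i=17 t=33 v=6: → [27,36); WM=33
i=18 t=35 v=6: → [27,36); WM=35
i=19 t=36 v=7: → [36,45); WM=36; [27,36) fires=38
i=20 t=39 v=5: → [36,45); WM=39
i=21 t=40 v=3: → [36,45); WM=40
i=22 t=44 v=8: → [36,45); WM=44
i=23 t=30 v=3: DROP (t<44-1); WM=44

[0,9)=16 [9,18)=7 [18,27)=19 [27,36)=38 [36,45)=23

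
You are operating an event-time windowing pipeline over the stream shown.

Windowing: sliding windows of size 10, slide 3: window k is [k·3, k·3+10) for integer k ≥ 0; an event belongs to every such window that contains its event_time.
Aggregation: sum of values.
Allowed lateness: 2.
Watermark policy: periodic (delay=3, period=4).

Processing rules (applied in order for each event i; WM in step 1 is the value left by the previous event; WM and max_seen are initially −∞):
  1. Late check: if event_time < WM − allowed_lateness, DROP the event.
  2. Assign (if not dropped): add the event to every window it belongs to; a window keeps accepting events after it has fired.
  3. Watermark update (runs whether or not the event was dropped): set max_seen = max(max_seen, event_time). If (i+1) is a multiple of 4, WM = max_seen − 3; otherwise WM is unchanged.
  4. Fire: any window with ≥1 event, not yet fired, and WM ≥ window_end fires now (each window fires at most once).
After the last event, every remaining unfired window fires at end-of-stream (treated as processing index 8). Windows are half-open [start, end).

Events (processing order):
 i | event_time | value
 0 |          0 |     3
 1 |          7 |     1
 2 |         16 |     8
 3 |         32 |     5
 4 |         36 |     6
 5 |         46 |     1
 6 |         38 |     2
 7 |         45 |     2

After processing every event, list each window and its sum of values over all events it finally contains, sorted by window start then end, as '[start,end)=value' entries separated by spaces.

[0,10)=4 [3,13)=1 [6,16)=1 [9,19)=8 [12,22)=8 [15,25)=8 [24,34)=5 [27,37)=11 [30,40)=13 [33,43)=8 [36,46)=10 [39,49)=3 [42,52)=3 [45,55)=3

i=0 t=0 v=3: → [0,10); WM=−∞
i=1 t=7 v=1: → [6,16),[3,13),[0,10); WM=−∞
i=2 t=16 v=8: → [15,25),[12,22),[9,19); WM=−∞
i=3 t=32 v=5: → [30,40),[27,37),[24,34); WM=29; [0,10) fires=4 [3,13) fires=1 [6,16) fires=1 [9,19) fires=8 [12,22) fires=8 [15,25) fires=8
i=4 t=36 v=6: → [36,46),[33,43),[30,40),[27,37); WM=29
i=5 t=46 v=1: → [45,55),[42,52),[39,49); WM=29
i=6 t=38 v=2: → [36,46),[33,43),[30,40); WM=29
i=7 t=45 v=2: → [45,55),[42,52),[39,49),[36,46); WM=43; [24,34) fires=5 [27,37) fires=11 [30,40) fires=13 [33,43) fires=8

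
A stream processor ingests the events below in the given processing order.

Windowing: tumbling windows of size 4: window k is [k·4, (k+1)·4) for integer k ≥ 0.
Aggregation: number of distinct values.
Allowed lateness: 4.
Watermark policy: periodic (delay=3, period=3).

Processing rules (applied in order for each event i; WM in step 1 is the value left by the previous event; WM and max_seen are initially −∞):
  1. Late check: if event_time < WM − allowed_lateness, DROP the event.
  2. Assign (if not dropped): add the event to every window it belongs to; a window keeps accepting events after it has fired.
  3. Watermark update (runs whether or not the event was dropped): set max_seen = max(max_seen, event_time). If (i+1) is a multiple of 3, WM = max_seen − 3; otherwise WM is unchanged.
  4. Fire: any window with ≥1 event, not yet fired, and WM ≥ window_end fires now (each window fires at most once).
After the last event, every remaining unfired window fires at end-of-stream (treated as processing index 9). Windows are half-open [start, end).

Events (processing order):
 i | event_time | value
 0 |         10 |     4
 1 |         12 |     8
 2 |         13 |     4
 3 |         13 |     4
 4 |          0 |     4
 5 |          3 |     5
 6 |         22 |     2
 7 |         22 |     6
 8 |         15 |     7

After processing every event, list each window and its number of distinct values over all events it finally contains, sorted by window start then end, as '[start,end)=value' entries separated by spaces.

[8,12)=1 [12,16)=3 [20,24)=2

i=0 t=10 v=4: → [8,12); WM=−∞
i=1 t=12 v=8: → [12,16); WM=−∞
i=2 t=13 v=4: → [12,16); WM=10
i=3 t=13 v=4: → [12,16); WM=10
i=4 t=0 v=4: DROP (t<10-4); WM=10
i=5 t=3 v=5: DROP (t<10-4); WM=10
i=6 t=22 v=2: → [20,24); WM=10
i=7 t=22 v=6: → [20,24); WM=10
i=8 t=15 v=7: → [12,16); WM=19; [8,12) fires=1 [12,16) fires=3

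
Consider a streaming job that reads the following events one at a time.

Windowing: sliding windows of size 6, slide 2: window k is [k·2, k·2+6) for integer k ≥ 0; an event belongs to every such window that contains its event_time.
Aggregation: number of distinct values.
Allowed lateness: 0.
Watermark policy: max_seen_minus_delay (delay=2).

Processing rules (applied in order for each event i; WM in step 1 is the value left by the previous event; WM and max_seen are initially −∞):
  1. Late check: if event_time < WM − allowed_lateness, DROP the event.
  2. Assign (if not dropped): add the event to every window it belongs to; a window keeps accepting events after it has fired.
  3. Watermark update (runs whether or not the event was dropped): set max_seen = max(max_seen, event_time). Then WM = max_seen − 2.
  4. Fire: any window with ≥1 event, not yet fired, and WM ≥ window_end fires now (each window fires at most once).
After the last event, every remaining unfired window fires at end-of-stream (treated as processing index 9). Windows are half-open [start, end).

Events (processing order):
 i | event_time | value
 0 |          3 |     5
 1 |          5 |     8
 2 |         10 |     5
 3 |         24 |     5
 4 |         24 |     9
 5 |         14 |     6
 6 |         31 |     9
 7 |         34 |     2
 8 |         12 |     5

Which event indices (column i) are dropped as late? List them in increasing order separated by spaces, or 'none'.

i=0 t=3 v=5: → [2,8),[0,6); WM=1
i=1 t=5 v=8: → [4,10),[2,8),[0,6); WM=3
i=2 t=10 v=5: → [10,16),[8,14),[6,12); WM=8; [0,6) fires=2 [2,8) fires=2
i=3 t=24 v=5: → [24,30),[22,28),[20,26); WM=22; [4,10) fires=1 [6,12) fires=1 [8,14) fires=1 [10,16) fires=1
i=4 t=24 v=9: → [24,30),[22,28),[20,26); WM=22
i=5 t=14 v=6: DROP (t<22-0); WM=22
i=6 t=31 v=9: → [30,36),[28,34),[26,32); WM=29; [20,26) fires=2 [22,28) fires=2
i=7 t=34 v=2: → [34,40),[32,38),[30,36); WM=32; [24,30) fires=2 [26,32) fires=1
i=8 t=12 v=5: DROP (t<32-0); WM=32

5 8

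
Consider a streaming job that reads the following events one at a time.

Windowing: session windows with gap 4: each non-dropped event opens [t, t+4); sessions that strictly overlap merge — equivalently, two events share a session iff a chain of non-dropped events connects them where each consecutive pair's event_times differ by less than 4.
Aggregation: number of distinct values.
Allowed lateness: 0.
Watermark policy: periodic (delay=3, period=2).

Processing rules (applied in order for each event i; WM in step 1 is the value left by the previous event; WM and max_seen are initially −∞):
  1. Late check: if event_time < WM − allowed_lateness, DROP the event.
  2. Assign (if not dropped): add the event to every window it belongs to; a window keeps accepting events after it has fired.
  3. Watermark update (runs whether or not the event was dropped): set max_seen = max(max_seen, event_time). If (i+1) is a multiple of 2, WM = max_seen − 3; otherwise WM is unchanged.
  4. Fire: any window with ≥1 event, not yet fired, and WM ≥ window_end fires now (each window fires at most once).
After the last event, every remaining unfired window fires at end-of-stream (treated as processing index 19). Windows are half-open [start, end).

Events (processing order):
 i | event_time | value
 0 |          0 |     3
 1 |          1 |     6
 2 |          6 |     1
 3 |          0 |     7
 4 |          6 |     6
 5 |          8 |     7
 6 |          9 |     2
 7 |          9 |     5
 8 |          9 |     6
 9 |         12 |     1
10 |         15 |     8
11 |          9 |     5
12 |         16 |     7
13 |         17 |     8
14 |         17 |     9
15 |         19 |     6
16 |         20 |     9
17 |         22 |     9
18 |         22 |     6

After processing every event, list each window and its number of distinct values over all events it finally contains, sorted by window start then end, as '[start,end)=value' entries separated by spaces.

i=0 t=0 v=3: → [0,4); WM=−∞
i=1 t=1 v=6: → [0,5); WM=-2
i=2 t=6 v=1: → [6,10); WM=-2
i=3 t=0 v=7: → [0,5); WM=3
i=4 t=6 v=6: → [6,10); WM=3
i=5 t=8 v=7: → [6,12); WM=5
i=6 t=9 v=2: → [6,13); WM=5
i=7 t=9 v=5: → [6,13); WM=6
i=8 t=9 v=6: → [6,13); WM=6
i=9 t=12 v=1: → [6,16); WM=9
i=10 t=15 v=8: → [6,19); WM=9
i=11 t=9 v=5: → [6,19); WM=12
i=12 t=16 v=7: → [6,20); WM=12
i=13 t=17 v=8: → [6,21); WM=14
i=14 t=17 v=9: → [6,21); WM=14
i=15 t=19 v=6: → [6,23); WM=16
i=16 t=20 v=9: → [6,24); WM=16
i=17 t=22 v=9: → [6,26); WM=19
i=18 t=22 v=6: → [6,26); WM=19

[0,5)=3 [6,26)=7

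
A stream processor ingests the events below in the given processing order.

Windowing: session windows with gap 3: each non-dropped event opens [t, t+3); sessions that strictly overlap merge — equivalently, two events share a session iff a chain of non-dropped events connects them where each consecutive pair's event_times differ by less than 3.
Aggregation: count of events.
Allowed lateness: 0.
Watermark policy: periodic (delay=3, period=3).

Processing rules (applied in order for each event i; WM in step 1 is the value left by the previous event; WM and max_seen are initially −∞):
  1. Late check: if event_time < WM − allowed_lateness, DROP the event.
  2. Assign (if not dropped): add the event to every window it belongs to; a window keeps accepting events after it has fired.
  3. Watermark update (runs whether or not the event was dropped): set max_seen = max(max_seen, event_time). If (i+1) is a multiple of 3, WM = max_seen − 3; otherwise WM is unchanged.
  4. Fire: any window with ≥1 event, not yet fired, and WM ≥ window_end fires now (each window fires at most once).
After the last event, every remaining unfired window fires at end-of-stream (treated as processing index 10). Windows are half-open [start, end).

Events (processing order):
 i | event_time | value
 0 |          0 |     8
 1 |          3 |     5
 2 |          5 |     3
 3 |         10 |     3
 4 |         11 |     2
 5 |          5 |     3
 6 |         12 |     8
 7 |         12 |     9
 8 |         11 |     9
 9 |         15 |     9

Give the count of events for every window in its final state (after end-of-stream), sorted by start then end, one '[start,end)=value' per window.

i=0 t=0 v=8: → [0,3); WM=−∞
i=1 t=3 v=5: → [3,6); WM=−∞
i=2 t=5 v=3: → [3,8); WM=2
i=3 t=10 v=3: → [10,13); WM=2
i=4 t=11 v=2: → [10,14); WM=2
i=5 t=5 v=3: → [3,8); WM=8
i=6 t=12 v=8: → [10,15); WM=8
i=7 t=12 v=9: → [10,15); WM=8
i=8 t=11 v=9: → [10,15); WM=9
i=9 t=15 v=9: → [15,18); WM=9

[0,3)=1 [3,8)=3 [10,15)=5 [15,18)=1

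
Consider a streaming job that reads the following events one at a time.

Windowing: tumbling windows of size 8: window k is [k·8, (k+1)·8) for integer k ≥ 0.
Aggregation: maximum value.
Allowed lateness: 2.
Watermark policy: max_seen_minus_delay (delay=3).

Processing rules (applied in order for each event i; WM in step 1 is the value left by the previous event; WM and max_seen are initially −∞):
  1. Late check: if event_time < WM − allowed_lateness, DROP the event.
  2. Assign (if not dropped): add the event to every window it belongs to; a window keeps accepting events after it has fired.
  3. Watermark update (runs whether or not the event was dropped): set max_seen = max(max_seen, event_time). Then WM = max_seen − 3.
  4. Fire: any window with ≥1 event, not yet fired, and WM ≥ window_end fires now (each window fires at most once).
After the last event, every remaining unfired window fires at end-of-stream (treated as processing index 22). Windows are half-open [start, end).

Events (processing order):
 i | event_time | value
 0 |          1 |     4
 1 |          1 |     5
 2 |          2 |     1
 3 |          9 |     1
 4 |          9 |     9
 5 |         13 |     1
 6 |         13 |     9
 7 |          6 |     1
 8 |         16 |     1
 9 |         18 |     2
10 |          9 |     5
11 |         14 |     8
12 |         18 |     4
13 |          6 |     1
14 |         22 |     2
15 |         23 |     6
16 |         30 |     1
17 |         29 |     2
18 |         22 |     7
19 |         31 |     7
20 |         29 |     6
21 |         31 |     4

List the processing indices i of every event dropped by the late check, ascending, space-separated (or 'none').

7 10 13 18

i=0 t=1 v=4: → [0,8); WM=-2
i=1 t=1 v=5: → [0,8); WM=-2
i=2 t=2 v=1: → [0,8); WM=-1
i=3 t=9 v=1: → [8,16); WM=6
i=4 t=9 v=9: → [8,16); WM=6
i=5 t=13 v=1: → [8,16); WM=10; [0,8) fires=5
i=6 t=13 v=9: → [8,16); WM=10
i=7 t=6 v=1: DROP (t<10-2); WM=10
i=8 t=16 v=1: → [16,24); WM=13
i=9 t=18 v=2: → [16,24); WM=15
i=10 t=9 v=5: DROP (t<15-2); WM=15
i=11 t=14 v=8: → [8,16); WM=15
i=12 t=18 v=4: → [16,24); WM=15
i=13 t=6 v=1: DROP (t<15-2); WM=15
i=14 t=22 v=2: → [16,24); WM=19; [8,16) fires=9
i=15 t=23 v=6: → [16,24); WM=20
i=16 t=30 v=1: → [24,32); WM=27; [16,24) fires=6
i=17 t=29 v=2: → [24,32); WM=27
i=18 t=22 v=7: DROP (t<27-2); WM=27
i=19 t=31 v=7: → [24,32); WM=28
i=20 t=29 v=6: → [24,32); WM=28
i=21 t=31 v=4: → [24,32); WM=28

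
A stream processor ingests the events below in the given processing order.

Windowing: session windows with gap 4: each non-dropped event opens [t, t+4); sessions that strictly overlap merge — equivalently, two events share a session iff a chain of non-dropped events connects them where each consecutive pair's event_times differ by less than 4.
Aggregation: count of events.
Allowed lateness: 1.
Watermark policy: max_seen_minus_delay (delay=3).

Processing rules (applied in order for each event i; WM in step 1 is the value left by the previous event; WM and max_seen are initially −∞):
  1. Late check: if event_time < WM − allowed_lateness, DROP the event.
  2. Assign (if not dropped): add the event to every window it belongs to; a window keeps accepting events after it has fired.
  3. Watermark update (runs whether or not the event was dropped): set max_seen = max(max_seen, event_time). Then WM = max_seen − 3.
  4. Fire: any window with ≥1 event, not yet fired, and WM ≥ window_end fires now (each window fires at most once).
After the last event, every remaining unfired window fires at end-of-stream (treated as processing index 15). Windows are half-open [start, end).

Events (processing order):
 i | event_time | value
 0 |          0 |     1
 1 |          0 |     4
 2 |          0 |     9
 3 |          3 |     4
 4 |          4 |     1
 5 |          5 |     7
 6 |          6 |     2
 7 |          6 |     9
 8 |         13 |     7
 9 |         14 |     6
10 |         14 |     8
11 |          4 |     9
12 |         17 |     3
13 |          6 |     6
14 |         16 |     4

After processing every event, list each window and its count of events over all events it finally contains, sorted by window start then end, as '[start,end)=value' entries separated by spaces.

i=0 t=0 v=1: → [0,4); WM=-3
i=1 t=0 v=4: → [0,4); WM=-3
i=2 t=0 v=9: → [0,4); WM=-3
i=3 t=3 v=4: → [0,7); WM=0
i=4 t=4 v=1: → [0,8); WM=1
i=5 t=5 v=7: → [0,9); WM=2
i=6 t=6 v=2: → [0,10); WM=3
i=7 t=6 v=9: → [0,10); WM=3
i=8 t=13 v=7: → [13,17); WM=10
i=9 t=14 v=6: → [13,18); WM=11
i=10 t=14 v=8: → [13,18); WM=11
i=11 t=4 v=9: DROP (t<11-1); WM=11
i=12 t=17 v=3: → [13,21); WM=14
i=13 t=6 v=6: DROP (t<14-1); WM=14
i=14 t=16 v=4: → [13,21); WM=14

[0,10)=8 [13,21)=5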